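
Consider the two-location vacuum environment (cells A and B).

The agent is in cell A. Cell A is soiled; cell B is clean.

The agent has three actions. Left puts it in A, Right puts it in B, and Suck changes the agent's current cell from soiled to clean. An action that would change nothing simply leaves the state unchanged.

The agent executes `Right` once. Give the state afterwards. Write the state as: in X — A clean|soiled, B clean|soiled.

in B — A soiled, B clean

start: in A — A soiled, B clean
t=1 Right ⇒ in B — A soiled, B clean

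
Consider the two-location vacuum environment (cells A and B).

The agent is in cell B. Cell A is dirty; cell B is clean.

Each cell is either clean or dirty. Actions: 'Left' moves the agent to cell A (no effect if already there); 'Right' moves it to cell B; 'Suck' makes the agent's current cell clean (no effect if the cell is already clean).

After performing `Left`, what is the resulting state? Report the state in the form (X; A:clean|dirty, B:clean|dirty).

(A; A:dirty, B:clean)

start: (B; A:dirty, B:clean)
1) do Left; now (A; A:dirty, B:clean)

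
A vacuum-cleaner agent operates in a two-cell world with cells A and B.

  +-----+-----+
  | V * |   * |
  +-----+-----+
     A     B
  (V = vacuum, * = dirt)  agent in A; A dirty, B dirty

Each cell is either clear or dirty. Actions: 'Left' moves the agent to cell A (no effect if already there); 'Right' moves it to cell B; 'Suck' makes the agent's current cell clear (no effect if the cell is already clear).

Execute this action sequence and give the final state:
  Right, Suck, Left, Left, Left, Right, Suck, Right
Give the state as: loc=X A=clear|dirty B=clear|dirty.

t=1 Right ⇒ loc=B A=dirty B=dirty
t=2 Suck ⇒ loc=B A=dirty B=clear
t=3 Left ⇒ loc=A A=dirty B=clear
t=4 Left ⇒ loc=A A=dirty B=clear
t=5 Left ⇒ loc=A A=dirty B=clear
t=6 Right ⇒ loc=B A=dirty B=clear
t=7 Suck ⇒ loc=B A=dirty B=clear
t=8 Right ⇒ loc=B A=dirty B=clear

loc=B A=dirty B=clear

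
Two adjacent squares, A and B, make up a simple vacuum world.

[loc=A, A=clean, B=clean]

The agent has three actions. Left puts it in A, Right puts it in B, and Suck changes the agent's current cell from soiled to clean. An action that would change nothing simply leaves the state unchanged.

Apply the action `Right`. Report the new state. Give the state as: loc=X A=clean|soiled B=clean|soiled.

start: loc=A A=clean B=clean
step 1/1 (Right): loc=B A=clean B=clean

loc=B A=clean B=clean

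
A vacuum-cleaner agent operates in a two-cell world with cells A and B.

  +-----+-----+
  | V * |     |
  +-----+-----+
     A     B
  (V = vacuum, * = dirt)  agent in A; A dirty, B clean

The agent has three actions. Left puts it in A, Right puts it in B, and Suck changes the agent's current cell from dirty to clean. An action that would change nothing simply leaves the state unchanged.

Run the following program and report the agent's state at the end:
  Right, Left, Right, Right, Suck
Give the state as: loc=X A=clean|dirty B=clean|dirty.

[1] after Right: loc=B A=dirty B=clean
[2] after Left: loc=A A=dirty B=clean
[3] after Right: loc=B A=dirty B=clean
[4] after Right: loc=B A=dirty B=clean
[5] after Suck: loc=B A=dirty B=clean

loc=B A=dirty B=clean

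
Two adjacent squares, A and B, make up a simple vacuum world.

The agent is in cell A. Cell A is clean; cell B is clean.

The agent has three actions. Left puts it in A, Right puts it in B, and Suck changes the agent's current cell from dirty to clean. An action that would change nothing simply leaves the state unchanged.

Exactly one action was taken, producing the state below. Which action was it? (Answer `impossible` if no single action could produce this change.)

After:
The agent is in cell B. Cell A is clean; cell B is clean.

try  Left: (A; A:clean, B:clean)
try Right: (B; A:clean, B:clean)  ← match
try  Suck: (A; A:clean, B:clean)

Right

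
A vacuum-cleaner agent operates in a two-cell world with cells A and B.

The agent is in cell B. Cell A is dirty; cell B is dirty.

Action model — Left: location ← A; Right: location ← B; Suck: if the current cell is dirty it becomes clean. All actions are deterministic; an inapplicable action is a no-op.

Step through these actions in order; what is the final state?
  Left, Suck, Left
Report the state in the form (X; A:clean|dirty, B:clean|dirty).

1) do Left; now (A; A:dirty, B:dirty)
2) do Suck; now (A; A:clean, B:dirty)
3) do Left; now (A; A:clean, B:dirty)

(A; A:clean, B:dirty)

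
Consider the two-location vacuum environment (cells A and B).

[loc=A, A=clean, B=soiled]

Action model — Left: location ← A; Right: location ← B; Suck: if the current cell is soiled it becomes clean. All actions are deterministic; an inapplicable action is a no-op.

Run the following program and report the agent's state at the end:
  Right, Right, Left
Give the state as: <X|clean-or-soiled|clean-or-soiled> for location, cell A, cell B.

[1] after Right: <B|clean|soiled>
[2] after Right: <B|clean|soiled>
[3] after Left: <A|clean|soiled>

<A|clean|soiled>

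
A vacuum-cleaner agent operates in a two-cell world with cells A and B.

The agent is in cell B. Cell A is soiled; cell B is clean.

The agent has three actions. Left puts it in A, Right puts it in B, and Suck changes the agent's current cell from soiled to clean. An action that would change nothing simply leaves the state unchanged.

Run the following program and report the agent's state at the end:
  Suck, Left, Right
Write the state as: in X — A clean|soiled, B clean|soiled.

t=1 Suck ⇒ in B — A soiled, B clean
t=2 Left ⇒ in A — A soiled, B clean
t=3 Right ⇒ in B — A soiled, B clean

in B — A soiled, B clean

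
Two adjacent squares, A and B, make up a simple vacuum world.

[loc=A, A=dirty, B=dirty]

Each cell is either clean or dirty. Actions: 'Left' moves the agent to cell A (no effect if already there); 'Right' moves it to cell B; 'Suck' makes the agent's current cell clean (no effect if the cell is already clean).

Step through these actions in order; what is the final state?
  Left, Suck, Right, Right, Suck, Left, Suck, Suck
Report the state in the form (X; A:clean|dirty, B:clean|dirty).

[1] after Left: (A; A:dirty, B:dirty)
[2] after Suck: (A; A:clean, B:dirty)
[3] after Right: (B; A:clean, B:dirty)
[4] after Right: (B; A:clean, B:dirty)
[5] after Suck: (B; A:clean, B:clean)
[6] after Left: (A; A:clean, B:clean)
[7] after Suck: (A; A:clean, B:clean)
[8] after Suck: (A; A:clean, B:clean)

(A; A:clean, B:clean)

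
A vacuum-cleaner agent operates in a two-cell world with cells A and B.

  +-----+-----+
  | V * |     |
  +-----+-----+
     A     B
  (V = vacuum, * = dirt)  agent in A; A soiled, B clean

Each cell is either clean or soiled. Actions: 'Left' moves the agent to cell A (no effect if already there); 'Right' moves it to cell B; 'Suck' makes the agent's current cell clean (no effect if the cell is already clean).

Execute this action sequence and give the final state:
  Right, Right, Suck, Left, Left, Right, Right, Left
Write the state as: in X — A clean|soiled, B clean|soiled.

in A — A soiled, B clean

t=1 Right ⇒ in B — A soiled, B clean
t=2 Right ⇒ in B — A soiled, B clean
t=3 Suck ⇒ in B — A soiled, B clean
t=4 Left ⇒ in A — A soiled, B clean
t=5 Left ⇒ in A — A soiled, B clean
t=6 Right ⇒ in B — A soiled, B clean
t=7 Right ⇒ in B — A soiled, B clean
t=8 Left ⇒ in A — A soiled, B clean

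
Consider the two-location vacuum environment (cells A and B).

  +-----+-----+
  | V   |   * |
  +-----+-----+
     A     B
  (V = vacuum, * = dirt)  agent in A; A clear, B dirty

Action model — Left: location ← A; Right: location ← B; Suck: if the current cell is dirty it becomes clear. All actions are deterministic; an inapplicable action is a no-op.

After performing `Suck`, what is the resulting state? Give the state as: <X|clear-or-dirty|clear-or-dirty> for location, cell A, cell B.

<A|clear|dirty>

start: <A|clear|dirty>
Suck (#1): <A|clear|dirty>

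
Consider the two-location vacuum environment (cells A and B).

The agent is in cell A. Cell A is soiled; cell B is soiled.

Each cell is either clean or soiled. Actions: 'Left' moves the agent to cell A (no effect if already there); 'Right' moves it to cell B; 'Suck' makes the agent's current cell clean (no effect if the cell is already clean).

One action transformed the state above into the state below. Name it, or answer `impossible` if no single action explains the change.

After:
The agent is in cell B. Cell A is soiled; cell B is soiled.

try  Left: <A|soiled|soiled>
try Right: <B|soiled|soiled>  ← match
try  Suck: <A|clean|soiled>

Right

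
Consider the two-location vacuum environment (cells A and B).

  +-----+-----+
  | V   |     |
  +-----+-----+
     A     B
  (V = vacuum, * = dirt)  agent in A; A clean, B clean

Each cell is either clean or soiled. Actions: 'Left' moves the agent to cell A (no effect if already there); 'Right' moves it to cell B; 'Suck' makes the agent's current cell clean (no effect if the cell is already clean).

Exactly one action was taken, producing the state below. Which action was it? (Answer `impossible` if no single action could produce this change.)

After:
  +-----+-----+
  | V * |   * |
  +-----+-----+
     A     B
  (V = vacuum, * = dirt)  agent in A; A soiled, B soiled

try  Left: loc=A A=clean B=clean
try Right: loc=B A=clean B=clean
try  Suck: loc=A A=clean B=clean
no single action produces the after-state

impossible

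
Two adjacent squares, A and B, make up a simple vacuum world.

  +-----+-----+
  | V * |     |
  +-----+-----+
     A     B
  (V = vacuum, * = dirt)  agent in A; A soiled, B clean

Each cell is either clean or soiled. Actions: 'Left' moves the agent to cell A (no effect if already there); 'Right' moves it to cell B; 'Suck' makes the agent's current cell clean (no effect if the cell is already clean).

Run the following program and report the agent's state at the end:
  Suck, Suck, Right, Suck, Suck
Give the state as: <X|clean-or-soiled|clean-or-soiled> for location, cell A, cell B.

<B|clean|clean>

[1] after Suck: <A|clean|clean>
[2] after Suck: <A|clean|clean>
[3] after Right: <B|clean|clean>
[4] after Suck: <B|clean|clean>
[5] after Suck: <B|clean|clean>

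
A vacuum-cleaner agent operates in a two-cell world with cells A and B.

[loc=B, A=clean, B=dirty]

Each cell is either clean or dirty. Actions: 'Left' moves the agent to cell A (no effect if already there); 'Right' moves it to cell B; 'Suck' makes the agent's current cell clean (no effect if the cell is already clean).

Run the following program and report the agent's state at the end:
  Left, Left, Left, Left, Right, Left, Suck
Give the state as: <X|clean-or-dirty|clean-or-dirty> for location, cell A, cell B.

<A|clean|dirty>

1. Left → <A|clean|dirty>
2. Left → <A|clean|dirty>
3. Left → <A|clean|dirty>
4. Left → <A|clean|dirty>
5. Right → <B|clean|dirty>
6. Left → <A|clean|dirty>
7. Suck → <A|clean|dirty>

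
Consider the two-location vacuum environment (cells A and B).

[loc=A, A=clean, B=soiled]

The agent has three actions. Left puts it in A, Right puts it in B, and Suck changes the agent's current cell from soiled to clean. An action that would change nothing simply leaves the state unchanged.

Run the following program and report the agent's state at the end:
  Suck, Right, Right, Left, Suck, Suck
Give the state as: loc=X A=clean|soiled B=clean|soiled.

loc=A A=clean B=soiled

step 1/6 (Suck): loc=A A=clean B=soiled
step 2/6 (Right): loc=B A=clean B=soiled
step 3/6 (Right): loc=B A=clean B=soiled
step 4/6 (Left): loc=A A=clean B=soiled
step 5/6 (Suck): loc=A A=clean B=soiled
step 6/6 (Suck): loc=A A=clean B=soiled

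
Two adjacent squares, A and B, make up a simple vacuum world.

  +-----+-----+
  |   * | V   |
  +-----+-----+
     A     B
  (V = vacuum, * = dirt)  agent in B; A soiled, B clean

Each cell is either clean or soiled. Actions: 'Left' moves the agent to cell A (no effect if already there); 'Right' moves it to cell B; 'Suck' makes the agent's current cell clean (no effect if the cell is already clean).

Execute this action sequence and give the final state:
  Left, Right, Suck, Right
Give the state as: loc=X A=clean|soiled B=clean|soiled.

loc=B A=soiled B=clean

[1] after Left: loc=A A=soiled B=clean
[2] after Right: loc=B A=soiled B=clean
[3] after Suck: loc=B A=soiled B=clean
[4] after Right: loc=B A=soiled B=clean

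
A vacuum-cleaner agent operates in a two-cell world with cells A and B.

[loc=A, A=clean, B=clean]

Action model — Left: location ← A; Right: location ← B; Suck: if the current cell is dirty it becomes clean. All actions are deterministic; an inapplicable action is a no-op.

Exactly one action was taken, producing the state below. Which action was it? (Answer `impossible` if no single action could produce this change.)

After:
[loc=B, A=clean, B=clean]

Right

try  Left: in A — A clean, B clean
try Right: in B — A clean, B clean  ← match
try  Suck: in A — A clean, B clean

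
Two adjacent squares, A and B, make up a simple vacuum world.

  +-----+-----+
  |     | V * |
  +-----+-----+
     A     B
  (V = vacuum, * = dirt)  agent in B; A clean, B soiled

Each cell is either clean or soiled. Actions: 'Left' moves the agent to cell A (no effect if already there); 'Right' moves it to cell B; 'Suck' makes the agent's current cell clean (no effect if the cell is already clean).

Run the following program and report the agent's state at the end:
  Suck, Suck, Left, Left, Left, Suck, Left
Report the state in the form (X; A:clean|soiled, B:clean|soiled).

(A; A:clean, B:clean)

Suck (#1): (B; A:clean, B:clean)
Suck (#2): (B; A:clean, B:clean)
Left (#3): (A; A:clean, B:clean)
Left (#4): (A; A:clean, B:clean)
Left (#5): (A; A:clean, B:clean)
Suck (#6): (A; A:clean, B:clean)
Left (#7): (A; A:clean, B:clean)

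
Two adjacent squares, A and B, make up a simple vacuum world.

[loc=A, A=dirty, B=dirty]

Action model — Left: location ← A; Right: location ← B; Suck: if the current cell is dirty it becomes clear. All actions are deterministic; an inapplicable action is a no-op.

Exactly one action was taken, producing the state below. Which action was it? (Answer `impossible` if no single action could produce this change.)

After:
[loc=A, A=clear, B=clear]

impossible

try  Left: (A; A:dirty, B:dirty)
try Right: (B; A:dirty, B:dirty)
try  Suck: (A; A:clear, B:dirty)
no single action produces the after-state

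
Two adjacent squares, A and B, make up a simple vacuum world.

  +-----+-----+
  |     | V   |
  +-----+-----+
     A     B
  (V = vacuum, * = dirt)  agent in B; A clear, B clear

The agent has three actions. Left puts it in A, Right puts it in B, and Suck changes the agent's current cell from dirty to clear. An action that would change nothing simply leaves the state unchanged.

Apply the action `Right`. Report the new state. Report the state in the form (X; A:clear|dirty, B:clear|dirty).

(B; A:clear, B:clear)

start: (B; A:clear, B:clear)
[1] after Right: (B; A:clear, B:clear)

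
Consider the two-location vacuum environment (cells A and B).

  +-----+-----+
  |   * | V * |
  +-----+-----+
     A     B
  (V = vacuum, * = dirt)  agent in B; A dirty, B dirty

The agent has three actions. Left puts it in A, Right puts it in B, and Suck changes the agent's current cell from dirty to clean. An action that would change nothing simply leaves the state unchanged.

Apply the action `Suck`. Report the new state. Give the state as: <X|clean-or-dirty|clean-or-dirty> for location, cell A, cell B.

<B|dirty|clean>

start: <B|dirty|dirty>
1) do Suck; now <B|dirty|clean>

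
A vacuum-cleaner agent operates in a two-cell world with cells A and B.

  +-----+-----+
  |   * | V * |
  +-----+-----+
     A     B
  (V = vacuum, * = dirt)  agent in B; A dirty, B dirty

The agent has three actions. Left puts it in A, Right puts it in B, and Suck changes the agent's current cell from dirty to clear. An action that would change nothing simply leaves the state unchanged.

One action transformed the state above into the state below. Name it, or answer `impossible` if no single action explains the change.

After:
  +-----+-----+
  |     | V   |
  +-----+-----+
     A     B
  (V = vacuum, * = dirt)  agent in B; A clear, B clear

try  Left: (A; A:dirty, B:dirty)
try Right: (B; A:dirty, B:dirty)
try  Suck: (B; A:dirty, B:clear)
no single action produces the after-state

impossible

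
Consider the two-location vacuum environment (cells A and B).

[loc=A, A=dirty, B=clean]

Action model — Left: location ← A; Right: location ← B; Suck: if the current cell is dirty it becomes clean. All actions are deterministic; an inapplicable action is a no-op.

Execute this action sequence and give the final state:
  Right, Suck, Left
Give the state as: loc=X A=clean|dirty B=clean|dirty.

loc=A A=dirty B=clean

t=1 Right ⇒ loc=B A=dirty B=clean
t=2 Suck ⇒ loc=B A=dirty B=clean
t=3 Left ⇒ loc=A A=dirty B=clean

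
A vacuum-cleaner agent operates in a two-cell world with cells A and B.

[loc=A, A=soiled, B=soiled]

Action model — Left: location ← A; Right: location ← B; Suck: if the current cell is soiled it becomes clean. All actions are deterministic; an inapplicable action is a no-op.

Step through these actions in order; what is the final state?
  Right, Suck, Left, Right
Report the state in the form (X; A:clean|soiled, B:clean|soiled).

Right (#1): (B; A:soiled, B:soiled)
Suck (#2): (B; A:soiled, B:clean)
Left (#3): (A; A:soiled, B:clean)
Right (#4): (B; A:soiled, B:clean)

(B; A:soiled, B:clean)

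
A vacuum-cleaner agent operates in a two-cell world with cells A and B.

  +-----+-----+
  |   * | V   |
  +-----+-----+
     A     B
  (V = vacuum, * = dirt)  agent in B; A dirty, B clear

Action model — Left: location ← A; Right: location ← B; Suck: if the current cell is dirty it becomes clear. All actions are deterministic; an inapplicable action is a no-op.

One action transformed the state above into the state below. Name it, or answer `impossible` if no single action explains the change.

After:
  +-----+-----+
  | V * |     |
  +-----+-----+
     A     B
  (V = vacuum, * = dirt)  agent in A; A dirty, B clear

try  Left: loc=A A=dirty B=clear  ← match
try Right: loc=B A=dirty B=clear
try  Suck: loc=B A=dirty B=clear

Left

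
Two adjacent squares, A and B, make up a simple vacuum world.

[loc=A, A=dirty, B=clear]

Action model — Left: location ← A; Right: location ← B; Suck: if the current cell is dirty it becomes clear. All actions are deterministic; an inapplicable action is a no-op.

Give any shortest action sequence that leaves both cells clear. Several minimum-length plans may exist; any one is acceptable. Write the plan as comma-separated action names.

1. Suck → loc=A A=clear B=clear
min 1: A is dirty, one Suck

Suck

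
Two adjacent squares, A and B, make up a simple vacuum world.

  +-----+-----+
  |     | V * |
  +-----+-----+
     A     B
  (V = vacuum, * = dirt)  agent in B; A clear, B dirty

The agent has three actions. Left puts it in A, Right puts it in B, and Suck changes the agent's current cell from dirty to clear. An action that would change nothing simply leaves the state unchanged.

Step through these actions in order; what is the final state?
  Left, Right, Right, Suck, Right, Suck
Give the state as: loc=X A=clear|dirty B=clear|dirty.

1) do Left; now loc=A A=clear B=dirty
2) do Right; now loc=B A=clear B=dirty
3) do Right; now loc=B A=clear B=dirty
4) do Suck; now loc=B A=clear B=clear
5) do Right; now loc=B A=clear B=clear
6) do Suck; now loc=B A=clear B=clear

loc=B A=clear B=clear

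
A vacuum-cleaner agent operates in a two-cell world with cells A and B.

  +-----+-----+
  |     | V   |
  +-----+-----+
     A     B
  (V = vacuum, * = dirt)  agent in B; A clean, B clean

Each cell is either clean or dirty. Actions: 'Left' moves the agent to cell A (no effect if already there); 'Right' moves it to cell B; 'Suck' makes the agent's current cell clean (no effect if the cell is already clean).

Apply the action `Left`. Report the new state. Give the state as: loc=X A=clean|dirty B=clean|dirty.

start: loc=B A=clean B=clean
Left (#1): loc=A A=clean B=clean

loc=A A=clean B=clean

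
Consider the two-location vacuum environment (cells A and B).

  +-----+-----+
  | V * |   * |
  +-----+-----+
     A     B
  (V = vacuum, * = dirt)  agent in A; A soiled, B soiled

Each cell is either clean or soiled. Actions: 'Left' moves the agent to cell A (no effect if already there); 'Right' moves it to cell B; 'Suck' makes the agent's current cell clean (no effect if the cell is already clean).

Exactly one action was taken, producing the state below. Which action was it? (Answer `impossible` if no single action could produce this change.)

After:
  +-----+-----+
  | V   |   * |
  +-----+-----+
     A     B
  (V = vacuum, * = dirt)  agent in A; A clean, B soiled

try  Left: in A — A soiled, B soiled
try Right: in B — A soiled, B soiled
try  Suck: in A — A clean, B soiled  ← match

Suck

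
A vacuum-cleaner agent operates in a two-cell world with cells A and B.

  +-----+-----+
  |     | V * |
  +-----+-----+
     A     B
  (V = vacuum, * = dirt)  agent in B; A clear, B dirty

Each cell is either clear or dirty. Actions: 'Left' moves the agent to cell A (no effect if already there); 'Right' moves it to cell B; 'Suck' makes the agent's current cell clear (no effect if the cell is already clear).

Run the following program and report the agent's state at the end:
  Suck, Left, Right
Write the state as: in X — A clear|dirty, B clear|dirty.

t=1 Suck ⇒ in B — A clear, B clear
t=2 Left ⇒ in A — A clear, B clear
t=3 Right ⇒ in B — A clear, B clear

in B — A clear, B clear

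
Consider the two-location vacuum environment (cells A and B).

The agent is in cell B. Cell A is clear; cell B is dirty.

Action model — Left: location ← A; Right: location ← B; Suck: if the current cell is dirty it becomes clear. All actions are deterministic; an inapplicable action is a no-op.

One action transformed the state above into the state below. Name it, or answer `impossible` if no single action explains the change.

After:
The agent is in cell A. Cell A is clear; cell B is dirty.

try  Left: (A; A:clear, B:dirty)  ← match
try Right: (B; A:clear, B:dirty)
try  Suck: (B; A:clear, B:clear)

Left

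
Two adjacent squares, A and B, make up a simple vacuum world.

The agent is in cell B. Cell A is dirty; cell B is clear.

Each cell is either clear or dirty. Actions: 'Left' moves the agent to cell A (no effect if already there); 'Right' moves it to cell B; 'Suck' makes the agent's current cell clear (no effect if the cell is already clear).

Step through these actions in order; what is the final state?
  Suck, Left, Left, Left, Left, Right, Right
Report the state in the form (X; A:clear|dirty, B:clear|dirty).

(B; A:dirty, B:clear)

t=1 Suck ⇒ (B; A:dirty, B:clear)
t=2 Left ⇒ (A; A:dirty, B:clear)
t=3 Left ⇒ (A; A:dirty, B:clear)
t=4 Left ⇒ (A; A:dirty, B:clear)
t=5 Left ⇒ (A; A:dirty, B:clear)
t=6 Right ⇒ (B; A:dirty, B:clear)
t=7 Right ⇒ (B; A:dirty, B:clear)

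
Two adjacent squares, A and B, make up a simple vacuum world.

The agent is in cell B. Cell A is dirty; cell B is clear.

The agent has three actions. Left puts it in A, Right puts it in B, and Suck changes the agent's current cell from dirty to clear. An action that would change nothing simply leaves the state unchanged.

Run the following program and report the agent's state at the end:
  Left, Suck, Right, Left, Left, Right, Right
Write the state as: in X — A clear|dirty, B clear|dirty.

Left (#1): in A — A dirty, B clear
Suck (#2): in A — A clear, B clear
Right (#3): in B — A clear, B clear
Left (#4): in A — A clear, B clear
Left (#5): in A — A clear, B clear
Right (#6): in B — A clear, B clear
Right (#7): in B — A clear, B clear

in B — A clear, B clear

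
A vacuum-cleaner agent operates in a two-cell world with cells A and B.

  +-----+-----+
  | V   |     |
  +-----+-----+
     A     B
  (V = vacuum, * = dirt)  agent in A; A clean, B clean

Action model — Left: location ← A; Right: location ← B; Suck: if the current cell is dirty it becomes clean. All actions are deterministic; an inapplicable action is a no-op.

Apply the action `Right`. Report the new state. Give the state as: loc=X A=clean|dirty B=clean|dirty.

loc=B A=clean B=clean

start: loc=A A=clean B=clean
1. Right → loc=B A=clean B=clean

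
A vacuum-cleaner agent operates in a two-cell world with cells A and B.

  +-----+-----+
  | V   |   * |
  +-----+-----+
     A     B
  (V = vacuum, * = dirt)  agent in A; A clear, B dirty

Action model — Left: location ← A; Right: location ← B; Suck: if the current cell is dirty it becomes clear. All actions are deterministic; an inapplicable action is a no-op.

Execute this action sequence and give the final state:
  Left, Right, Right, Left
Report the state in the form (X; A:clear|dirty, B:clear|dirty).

step 1/4 (Left): (A; A:clear, B:dirty)
step 2/4 (Right): (B; A:clear, B:dirty)
step 3/4 (Right): (B; A:clear, B:dirty)
step 4/4 (Left): (A; A:clear, B:dirty)

(A; A:clear, B:dirty)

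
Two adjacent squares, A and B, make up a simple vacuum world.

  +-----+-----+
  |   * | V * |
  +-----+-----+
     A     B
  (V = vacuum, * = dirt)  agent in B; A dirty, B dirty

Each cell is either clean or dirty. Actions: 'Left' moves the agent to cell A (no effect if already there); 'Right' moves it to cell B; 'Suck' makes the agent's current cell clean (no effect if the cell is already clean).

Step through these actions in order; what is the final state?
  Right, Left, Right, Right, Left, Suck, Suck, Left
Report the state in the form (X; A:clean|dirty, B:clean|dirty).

step 1/8 (Right): (B; A:dirty, B:dirty)
step 2/8 (Left): (A; A:dirty, B:dirty)
step 3/8 (Right): (B; A:dirty, B:dirty)
step 4/8 (Right): (B; A:dirty, B:dirty)
step 5/8 (Left): (A; A:dirty, B:dirty)
step 6/8 (Suck): (A; A:clean, B:dirty)
step 7/8 (Suck): (A; A:clean, B:dirty)
step 8/8 (Left): (A; A:clean, B:dirty)

(A; A:clean, B:dirty)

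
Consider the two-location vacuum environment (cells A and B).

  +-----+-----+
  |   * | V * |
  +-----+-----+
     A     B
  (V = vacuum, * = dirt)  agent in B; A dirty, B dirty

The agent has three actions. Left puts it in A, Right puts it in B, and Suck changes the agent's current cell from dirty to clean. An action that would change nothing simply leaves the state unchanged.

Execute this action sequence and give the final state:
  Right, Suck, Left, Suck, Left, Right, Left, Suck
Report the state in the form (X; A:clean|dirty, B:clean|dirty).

(A; A:clean, B:clean)

[1] after Right: (B; A:dirty, B:dirty)
[2] after Suck: (B; A:dirty, B:clean)
[3] after Left: (A; A:dirty, B:clean)
[4] after Suck: (A; A:clean, B:clean)
[5] after Left: (A; A:clean, B:clean)
[6] after Right: (B; A:clean, B:clean)
[7] after Left: (A; A:clean, B:clean)
[8] after Suck: (A; A:clean, B:clean)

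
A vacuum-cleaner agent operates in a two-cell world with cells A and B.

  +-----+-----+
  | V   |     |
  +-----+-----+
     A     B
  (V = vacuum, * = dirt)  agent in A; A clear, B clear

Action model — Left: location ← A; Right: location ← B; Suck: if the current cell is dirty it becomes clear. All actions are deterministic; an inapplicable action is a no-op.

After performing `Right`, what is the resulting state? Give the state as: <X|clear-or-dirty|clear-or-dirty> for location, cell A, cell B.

<B|clear|clear>

start: <A|clear|clear>
[1] after Right: <B|clear|clear>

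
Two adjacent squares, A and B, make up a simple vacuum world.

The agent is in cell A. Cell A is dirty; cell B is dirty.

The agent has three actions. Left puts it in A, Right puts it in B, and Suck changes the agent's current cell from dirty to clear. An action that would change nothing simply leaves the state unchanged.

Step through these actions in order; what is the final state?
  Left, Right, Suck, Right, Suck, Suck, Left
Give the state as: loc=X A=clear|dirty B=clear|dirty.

loc=A A=dirty B=clear

[1] after Left: loc=A A=dirty B=dirty
[2] after Right: loc=B A=dirty B=dirty
[3] after Suck: loc=B A=dirty B=clear
[4] after Right: loc=B A=dirty B=clear
[5] after Suck: loc=B A=dirty B=clear
[6] after Suck: loc=B A=dirty B=clear
[7] after Left: loc=A A=dirty B=clear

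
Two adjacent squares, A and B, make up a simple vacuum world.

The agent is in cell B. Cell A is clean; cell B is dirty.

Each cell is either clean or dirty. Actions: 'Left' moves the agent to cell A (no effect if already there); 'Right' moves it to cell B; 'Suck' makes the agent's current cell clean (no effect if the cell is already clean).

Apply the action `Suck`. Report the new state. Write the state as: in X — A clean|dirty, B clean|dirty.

start: in B — A clean, B dirty
1) do Suck; now in B — A clean, B clean

in B — A clean, B clean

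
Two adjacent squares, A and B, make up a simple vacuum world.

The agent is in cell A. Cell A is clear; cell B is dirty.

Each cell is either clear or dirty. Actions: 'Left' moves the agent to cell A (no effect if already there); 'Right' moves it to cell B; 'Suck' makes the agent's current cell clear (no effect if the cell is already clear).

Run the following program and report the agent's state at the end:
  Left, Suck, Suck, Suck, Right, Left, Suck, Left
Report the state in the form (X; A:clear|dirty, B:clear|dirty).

(A; A:clear, B:dirty)

1) do Left; now (A; A:clear, B:dirty)
2) do Suck; now (A; A:clear, B:dirty)
3) do Suck; now (A; A:clear, B:dirty)
4) do Suck; now (A; A:clear, B:dirty)
5) do Right; now (B; A:clear, B:dirty)
6) do Left; now (A; A:clear, B:dirty)
7) do Suck; now (A; A:clear, B:dirty)
8) do Left; now (A; A:clear, B:dirty)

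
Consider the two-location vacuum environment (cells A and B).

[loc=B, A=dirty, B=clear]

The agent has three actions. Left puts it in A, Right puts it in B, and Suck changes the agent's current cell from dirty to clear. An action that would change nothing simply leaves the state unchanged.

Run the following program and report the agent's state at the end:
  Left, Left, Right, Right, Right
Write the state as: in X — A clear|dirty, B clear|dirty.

Left (#1): in A — A dirty, B clear
Left (#2): in A — A dirty, B clear
Right (#3): in B — A dirty, B clear
Right (#4): in B — A dirty, B clear
Right (#5): in B — A dirty, B clear

in B — A dirty, B clear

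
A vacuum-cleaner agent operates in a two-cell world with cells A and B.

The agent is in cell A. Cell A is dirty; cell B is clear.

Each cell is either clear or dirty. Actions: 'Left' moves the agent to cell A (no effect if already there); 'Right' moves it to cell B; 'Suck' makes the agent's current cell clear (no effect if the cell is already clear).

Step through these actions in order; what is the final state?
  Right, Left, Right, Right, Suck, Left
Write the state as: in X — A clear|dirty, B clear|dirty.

in A — A dirty, B clear

step 1/6 (Right): in B — A dirty, B clear
step 2/6 (Left): in A — A dirty, B clear
step 3/6 (Right): in B — A dirty, B clear
step 4/6 (Right): in B — A dirty, B clear
step 5/6 (Suck): in B — A dirty, B clear
step 6/6 (Left): in A — A dirty, B clear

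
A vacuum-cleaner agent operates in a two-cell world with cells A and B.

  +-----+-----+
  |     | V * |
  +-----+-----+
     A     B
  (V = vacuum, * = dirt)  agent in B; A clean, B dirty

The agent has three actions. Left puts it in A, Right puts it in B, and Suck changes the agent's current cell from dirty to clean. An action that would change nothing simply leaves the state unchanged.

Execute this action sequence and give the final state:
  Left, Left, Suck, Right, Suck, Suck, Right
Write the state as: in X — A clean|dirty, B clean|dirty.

in B — A clean, B clean

step 1/7 (Left): in A — A clean, B dirty
step 2/7 (Left): in A — A clean, B dirty
step 3/7 (Suck): in A — A clean, B dirty
step 4/7 (Right): in B — A clean, B dirty
step 5/7 (Suck): in B — A clean, B clean
step 6/7 (Suck): in B — A clean, B clean
step 7/7 (Right): in B — A clean, B clean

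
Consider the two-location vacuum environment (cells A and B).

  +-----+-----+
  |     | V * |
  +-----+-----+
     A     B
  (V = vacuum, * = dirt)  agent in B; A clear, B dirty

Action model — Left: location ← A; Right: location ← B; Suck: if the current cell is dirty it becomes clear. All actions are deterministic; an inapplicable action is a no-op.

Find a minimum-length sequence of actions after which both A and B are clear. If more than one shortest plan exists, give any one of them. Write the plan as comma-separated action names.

Suck

1. Suck → (B; A:clear, B:clear)
min 1: B is dirty, one Suck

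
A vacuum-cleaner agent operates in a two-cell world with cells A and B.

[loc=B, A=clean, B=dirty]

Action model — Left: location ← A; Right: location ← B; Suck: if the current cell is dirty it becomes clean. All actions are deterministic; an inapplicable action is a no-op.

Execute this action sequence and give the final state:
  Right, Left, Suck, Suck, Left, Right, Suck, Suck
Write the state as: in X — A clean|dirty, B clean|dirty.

Right (#1): in B — A clean, B dirty
Left (#2): in A — A clean, B dirty
Suck (#3): in A — A clean, B dirty
Suck (#4): in A — A clean, B dirty
Left (#5): in A — A clean, B dirty
Right (#6): in B — A clean, B dirty
Suck (#7): in B — A clean, B clean
Suck (#8): in B — A clean, B clean

in B — A clean, B clean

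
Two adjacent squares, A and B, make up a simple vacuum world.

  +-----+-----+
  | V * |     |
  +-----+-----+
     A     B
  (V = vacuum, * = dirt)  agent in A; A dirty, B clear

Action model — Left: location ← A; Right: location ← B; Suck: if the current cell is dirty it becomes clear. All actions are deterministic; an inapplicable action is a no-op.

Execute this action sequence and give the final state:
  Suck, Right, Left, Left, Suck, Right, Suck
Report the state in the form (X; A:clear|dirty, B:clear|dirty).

t=1 Suck ⇒ (A; A:clear, B:clear)
t=2 Right ⇒ (B; A:clear, B:clear)
t=3 Left ⇒ (A; A:clear, B:clear)
t=4 Left ⇒ (A; A:clear, B:clear)
t=5 Suck ⇒ (A; A:clear, B:clear)
t=6 Right ⇒ (B; A:clear, B:clear)
t=7 Suck ⇒ (B; A:clear, B:clear)

(B; A:clear, B:clear)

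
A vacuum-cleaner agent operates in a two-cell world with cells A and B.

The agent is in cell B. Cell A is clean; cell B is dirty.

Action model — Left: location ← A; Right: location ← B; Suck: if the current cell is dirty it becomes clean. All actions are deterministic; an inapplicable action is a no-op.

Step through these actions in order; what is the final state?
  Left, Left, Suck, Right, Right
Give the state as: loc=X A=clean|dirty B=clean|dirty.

loc=B A=clean B=dirty

1. Left → loc=A A=clean B=dirty
2. Left → loc=A A=clean B=dirty
3. Suck → loc=A A=clean B=dirty
4. Right → loc=B A=clean B=dirty
5. Right → loc=B A=clean B=dirty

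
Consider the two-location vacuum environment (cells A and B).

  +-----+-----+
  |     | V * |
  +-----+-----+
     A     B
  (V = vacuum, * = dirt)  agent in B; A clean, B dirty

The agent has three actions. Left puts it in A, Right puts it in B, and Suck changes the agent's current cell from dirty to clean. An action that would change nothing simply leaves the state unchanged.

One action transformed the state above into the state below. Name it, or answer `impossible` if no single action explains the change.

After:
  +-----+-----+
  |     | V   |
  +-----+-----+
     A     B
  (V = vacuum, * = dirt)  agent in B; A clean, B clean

Suck

try  Left: <A|clean|dirty>
try Right: <B|clean|dirty>
try  Suck: <B|clean|clean>  ← match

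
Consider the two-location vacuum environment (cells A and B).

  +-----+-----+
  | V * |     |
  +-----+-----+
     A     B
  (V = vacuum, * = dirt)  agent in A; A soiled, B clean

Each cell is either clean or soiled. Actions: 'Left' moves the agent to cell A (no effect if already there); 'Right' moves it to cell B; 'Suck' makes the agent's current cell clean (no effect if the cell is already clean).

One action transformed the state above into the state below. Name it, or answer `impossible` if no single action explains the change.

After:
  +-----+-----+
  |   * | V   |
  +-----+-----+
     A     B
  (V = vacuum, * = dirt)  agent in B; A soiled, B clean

Right

try  Left: in A — A soiled, B clean
try Right: in B — A soiled, B clean  ← match
try  Suck: in A — A clean, B clean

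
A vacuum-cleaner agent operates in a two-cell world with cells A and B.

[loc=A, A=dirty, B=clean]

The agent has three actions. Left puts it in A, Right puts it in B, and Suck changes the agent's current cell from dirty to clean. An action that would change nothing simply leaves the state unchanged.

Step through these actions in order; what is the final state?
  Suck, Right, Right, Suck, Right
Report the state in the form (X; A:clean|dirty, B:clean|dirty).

t=1 Suck ⇒ (A; A:clean, B:clean)
t=2 Right ⇒ (B; A:clean, B:clean)
t=3 Right ⇒ (B; A:clean, B:clean)
t=4 Suck ⇒ (B; A:clean, B:clean)
t=5 Right ⇒ (B; A:clean, B:clean)

(B; A:clean, B:clean)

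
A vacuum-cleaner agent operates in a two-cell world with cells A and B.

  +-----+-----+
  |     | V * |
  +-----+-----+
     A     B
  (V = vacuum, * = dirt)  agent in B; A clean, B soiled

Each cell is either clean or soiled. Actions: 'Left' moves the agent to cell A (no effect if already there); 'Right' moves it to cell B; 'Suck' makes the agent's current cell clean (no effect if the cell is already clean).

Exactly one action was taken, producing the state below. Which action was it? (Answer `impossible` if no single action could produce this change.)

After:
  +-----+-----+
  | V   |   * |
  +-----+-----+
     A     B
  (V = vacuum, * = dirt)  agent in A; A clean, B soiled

try  Left: (A; A:clean, B:soiled)  ← match
try Right: (B; A:clean, B:soiled)
try  Suck: (B; A:clean, B:clean)

Left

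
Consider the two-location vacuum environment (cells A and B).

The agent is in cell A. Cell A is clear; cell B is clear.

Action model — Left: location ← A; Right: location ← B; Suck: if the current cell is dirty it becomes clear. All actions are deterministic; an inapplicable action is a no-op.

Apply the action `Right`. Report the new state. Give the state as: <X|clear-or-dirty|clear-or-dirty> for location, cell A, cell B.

start: <A|clear|clear>
[1] after Right: <B|clear|clear>

<B|clear|clear>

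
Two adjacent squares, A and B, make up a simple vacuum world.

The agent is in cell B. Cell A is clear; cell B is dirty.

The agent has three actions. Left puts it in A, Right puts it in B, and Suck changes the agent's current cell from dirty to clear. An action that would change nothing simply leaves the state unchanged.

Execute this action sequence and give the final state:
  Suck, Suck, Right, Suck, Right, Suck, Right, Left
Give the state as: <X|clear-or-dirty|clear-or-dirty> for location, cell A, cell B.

<A|clear|clear>

1) do Suck; now <B|clear|clear>
2) do Suck; now <B|clear|clear>
3) do Right; now <B|clear|clear>
4) do Suck; now <B|clear|clear>
5) do Right; now <B|clear|clear>
6) do Suck; now <B|clear|clear>
7) do Right; now <B|clear|clear>
8) do Left; now <A|clear|clear>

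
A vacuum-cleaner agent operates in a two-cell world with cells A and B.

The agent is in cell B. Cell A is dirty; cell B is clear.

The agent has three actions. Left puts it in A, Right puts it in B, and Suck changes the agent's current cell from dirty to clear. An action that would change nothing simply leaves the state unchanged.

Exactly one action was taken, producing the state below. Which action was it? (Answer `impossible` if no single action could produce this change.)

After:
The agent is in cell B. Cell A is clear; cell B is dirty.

try  Left: <A|dirty|clear>
try Right: <B|dirty|clear>
try  Suck: <B|dirty|clear>
no single action produces the after-state

impossible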